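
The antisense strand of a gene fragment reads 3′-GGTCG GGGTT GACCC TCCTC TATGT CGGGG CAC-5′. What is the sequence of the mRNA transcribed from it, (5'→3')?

5'-CCAGCCCCAACUGGGAGGAGAUACAGCCCCGUG-3'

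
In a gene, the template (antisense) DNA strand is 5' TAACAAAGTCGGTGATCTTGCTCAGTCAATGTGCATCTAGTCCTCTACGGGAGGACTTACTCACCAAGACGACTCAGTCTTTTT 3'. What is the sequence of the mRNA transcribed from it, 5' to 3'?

5'-AAAAAGACUGAGUCGUCUUGGUGAGUAAGUCCUCCCGUAGAGGACUAGAUGCACAUUGACUGAGCAAGAUCACCGACUUUGUUA-3'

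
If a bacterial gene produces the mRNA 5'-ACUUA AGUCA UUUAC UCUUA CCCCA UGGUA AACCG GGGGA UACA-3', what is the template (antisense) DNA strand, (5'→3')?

Replace U with T to get the coding DNA strand: ACTTAAGTCATTTACTCTTACCCCATGGTAAACCGGGGGATACA. The template strand is its reverse complement (complement TGAATTCAGTAAATGAGAATGGGGTACCATTTGGCCCCCTATGT, then reverse).

5'-TGTATCCCCCGGTTTACCATGGGGTAAGAGTAAATGACTTAAGT-3'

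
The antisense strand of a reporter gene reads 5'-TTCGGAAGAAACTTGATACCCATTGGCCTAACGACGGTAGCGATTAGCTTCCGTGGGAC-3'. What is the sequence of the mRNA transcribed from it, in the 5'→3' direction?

5'-GUCCCACGGAAGCUAAUCGCUACCGUCGUUAGGCCAAUGGGUAUCAAGUUUCUUCCGAA-3'

RNA polymerase reads the template 3'→5' and synthesizes mRNA 5'→3' by base-pairing (A→U, T→A, G↔C). The complement of the template is AAGCCTTCTTTGAACTATGGGTAACCGGATTGCTGCCATCGCTAATCGAAGGCACCCTG; antiparallel, so 5'→3' the coding strand is GTCCCACGGAAGCTAATCGCTACCGTCGTTAGGCCAATGGGTATCAAGTTTCTTCCGAA. Replace T with U for the mRNA.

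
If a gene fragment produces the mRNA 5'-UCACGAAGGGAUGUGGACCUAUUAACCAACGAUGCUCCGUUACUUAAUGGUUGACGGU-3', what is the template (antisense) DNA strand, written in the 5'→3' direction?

Replace U with T to get the coding DNA strand: TCACGAAGGGATGTGGACCTATTAACCAACGATGCTCCGTTACTTAATGGTTGACGGT. The template strand is its reverse complement (complement AGTGCTTCCCTACACCTGGATAATTGGTTGCTACGAGGCAATGAATTACCAACTGCCA, then reverse).

5'-ACCGTCAACCATTAAGTAACGGAGCATCGTTGGTTAATAGGTCCACATCCCTTCGTGA-3'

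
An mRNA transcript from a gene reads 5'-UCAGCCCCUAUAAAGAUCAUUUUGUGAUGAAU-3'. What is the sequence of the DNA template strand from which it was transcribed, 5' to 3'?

Replace U with T to get the coding DNA strand: TCAGCCCCTATAAAGATCATTTTGTGATGAAT. The template strand is its reverse complement (complement AGTCGGGGATATTTCTAGTAAAACACTACTTA, then reverse).

5'-ATTCATCACAAAATGATCTTTATAGGGGCTGA-3'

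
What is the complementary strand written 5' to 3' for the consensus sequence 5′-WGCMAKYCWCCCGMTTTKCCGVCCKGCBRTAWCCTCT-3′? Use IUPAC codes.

5'-AGAGGWTAYVGCMGGBCGGMAAAKCGGGWGRMTKGCW-3'

Standard pairs A↔T, G↔C; ambiguity codes pair R↔Y, M↔K, W↔W, B↔V. Complement (WCGKTMRGWGGGCKAAAMGGCBGGMCGVYATWGGAGA), then reverse for 5'→3'.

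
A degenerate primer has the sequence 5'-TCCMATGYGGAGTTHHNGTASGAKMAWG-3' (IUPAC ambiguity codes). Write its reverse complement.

Standard pairs A↔T, G↔C; ambiguity codes pair Y↔R, M↔K, W↔W, S↔S, H↔D, N↔N. Complement (AGGKTACRCCTCAADDNCATSCTMKTWC), then reverse for 5'→3'.

5'-CWTKMTCSTACNDDAACTCCRCATKGGA-3'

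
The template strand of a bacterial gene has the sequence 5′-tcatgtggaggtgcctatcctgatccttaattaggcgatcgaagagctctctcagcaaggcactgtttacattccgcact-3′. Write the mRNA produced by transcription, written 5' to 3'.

5'-AGUGCGGAAUGUAAACAGUGCCUUGCUGAGAGAGCUCUUCGAUCGCCUAAUUAAGGAUCAGGAUAGGCACCUCCACAUGA-3'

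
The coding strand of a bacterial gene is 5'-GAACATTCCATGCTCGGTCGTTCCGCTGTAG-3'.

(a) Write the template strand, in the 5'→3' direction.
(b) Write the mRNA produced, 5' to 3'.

(a) The template strand is the reverse complement of the coding strand: complement CTTGTAAGGTACGAGCCAGCAAGGCGACATC, then reverse.
(b) mRNA matches the coding strand with T→U.

(a) 5′-CTACAGCGGAACGACCGAGCATGGAATGTTC-3′
(b) 5′-GAACAUUCCAUGCUCGGUCGUUCCGCUGUAG-3′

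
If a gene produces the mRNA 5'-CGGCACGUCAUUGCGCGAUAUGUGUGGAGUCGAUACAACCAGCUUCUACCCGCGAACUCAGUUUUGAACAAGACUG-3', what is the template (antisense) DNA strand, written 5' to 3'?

Replace U with T to get the coding DNA strand: CGGCACGTCATTGCGCGATATGTGTGGAGTCGATACAACCAGCTTCTACCCGCGAACTCAGTTTTGAACAAGACTG. The template strand is its reverse complement (complement GCCGTGCAGTAACGCGCTATACACACCTCAGCTATGTTGGTCGAAGATGGGCGCTTGAGTCAAAACTTGTTCTGAC, then reverse).

5'-CAGTCTTGTTCAAAACTGAGTTCGCGGGTAGAAGCTGGTTGTATCGACTCCACACATATCGCGCAATGACGTGCCG-3'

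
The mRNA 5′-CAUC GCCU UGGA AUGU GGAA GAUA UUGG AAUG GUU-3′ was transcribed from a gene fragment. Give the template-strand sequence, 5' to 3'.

5'-AACCATTCCAATATCTTCCACATTCCAAGGCGATG-3'

Replace U with T to get the coding DNA strand: CATCGCCTTGGAATGTGGAAGATATTGGAATGGTT. The template strand is its reverse complement (complement GTAGCGGAACCTTACACCTTCTATAACCTTACCAA, then reverse).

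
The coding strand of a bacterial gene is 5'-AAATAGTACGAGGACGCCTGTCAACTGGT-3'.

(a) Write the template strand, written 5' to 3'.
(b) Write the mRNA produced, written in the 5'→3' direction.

(a) 5'-ACCAGTTGACAGGCGTCCTCGTACTATTT-3'
(b) 5'-AAAUAGUACGAGGACGCCUGUCAACUGGU-3'

(a) The template strand is the reverse complement of the coding strand: complement TTTATCATGCTCCTGCGGACAGTTGACCA, then reverse.
(b) mRNA matches the coding strand with T→U.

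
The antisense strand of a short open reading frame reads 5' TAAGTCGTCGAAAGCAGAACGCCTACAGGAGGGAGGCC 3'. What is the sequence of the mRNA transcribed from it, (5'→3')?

RNA polymerase reads the template 3'→5' and synthesizes mRNA 5'→3' by base-pairing (A→U, T→A, G↔C). The complement of the template is ATTCAGCAGCTTTCGTCTTGCGGATGTCCTCCCTCCGG; antiparallel, so 5'→3' the coding strand is GGCCTCCCTCCTGTAGGCGTTCTGCTTTCGACGACTTA. Replace T with U for the mRNA.

5'-GGCCUCCCUCCUGUAGGCGUUCUGCUUUCGACGACUUA-3'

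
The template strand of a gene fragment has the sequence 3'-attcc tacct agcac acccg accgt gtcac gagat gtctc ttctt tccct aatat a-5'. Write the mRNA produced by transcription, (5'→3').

5'-UAAGGAUGGAUCGUGUGGGCUGGCACAGUGCUCUACAGAGAAGAAAGGGAUUAUAU-3'

Reading the template 3'→5' as shown, RNA polymerase pairs each base (A→U, T→A, G↔C) to build mRNA 5'→3' directly.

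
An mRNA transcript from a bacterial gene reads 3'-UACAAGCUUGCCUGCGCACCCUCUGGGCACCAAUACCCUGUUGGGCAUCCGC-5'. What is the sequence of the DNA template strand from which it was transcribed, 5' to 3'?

5'-ATGTTCGAACGGACGCGTGGGAGACCCGTGGTTATGGGACAACCCGTAGGCG-3'

Written 5'→3' the mRNA is CGCCUACGGGUUGUCCCAUAACCACGGGUCUCCCACGCGUCCGUUCGAACAU, so the coding DNA strand is CGCCTACGGGTTGTCCCATAACCACGGGTCTCCCACGCGTCCGTTCGAACAT. The template is its reverse complement.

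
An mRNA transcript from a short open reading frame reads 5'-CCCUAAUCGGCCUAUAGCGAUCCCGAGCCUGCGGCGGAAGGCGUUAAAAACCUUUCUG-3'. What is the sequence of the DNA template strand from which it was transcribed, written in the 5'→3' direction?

5′-CAGAAAGGTTTTTAACGCCTTCCGCCGCAGGCTCGGGATCGCTATAGGCCGATTAGGG-3′

Replace U with T to get the coding DNA strand: CCCTAATCGGCCTATAGCGATCCCGAGCCTGCGGCGGAAGGCGTTAAAAACCTTTCTG. The template strand is its reverse complement (complement GGGATTAGCCGGATATCGCTAGGGCTCGGACGCCGCCTTCCGCAATTTTTGGAAAGAC, then reverse).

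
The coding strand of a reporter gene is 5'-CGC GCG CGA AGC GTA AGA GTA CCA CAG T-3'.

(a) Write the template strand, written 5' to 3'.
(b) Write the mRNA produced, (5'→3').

(a) 5'-ACTGTGGTACTCTTACGCTTCGCGCGCG-3'
(b) 5′-CGCGCGCGAAGCGUAAGAGUACCACAGU-3′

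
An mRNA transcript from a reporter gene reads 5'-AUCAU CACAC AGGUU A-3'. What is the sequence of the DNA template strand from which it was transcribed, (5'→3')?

5'-TAACCTGTGTGATGAT-3'

Replace U with T to get the coding DNA strand: ATCATCACACAGGTTA. The template strand is its reverse complement (complement TAGTAGTGTGTCCAAT, then reverse).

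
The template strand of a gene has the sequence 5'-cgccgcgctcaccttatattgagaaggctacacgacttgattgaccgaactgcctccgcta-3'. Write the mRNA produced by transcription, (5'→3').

5'-UAGCGGAGGCAGUUCGGUCAAUCAAGUCGUGUAGCCUUCUCAAUAUAAGGUGAGCGCGGCG-3'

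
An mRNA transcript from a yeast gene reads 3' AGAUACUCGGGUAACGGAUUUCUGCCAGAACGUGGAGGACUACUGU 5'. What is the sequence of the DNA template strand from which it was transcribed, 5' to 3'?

5'-TCTATGAGCCCATTGCCTAAAGACGGTCTTGCACCTCCTGATGACA-3'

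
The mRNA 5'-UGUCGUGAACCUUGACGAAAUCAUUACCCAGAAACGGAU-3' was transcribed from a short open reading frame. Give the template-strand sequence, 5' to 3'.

Replace U with T to get the coding DNA strand: TGTCGTGAACCTTGACGAAATCATTACCCAGAAACGGAT. The template strand is its reverse complement (complement ACAGCACTTGGAACTGCTTTAGTAATGGGTCTTTGCCTA, then reverse).

5'-ATCCGTTTCTGGGTAATGATTTCGTCAAGGTTCACGACA-3'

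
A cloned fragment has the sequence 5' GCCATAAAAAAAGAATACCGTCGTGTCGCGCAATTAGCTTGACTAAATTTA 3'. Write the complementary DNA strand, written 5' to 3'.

5′-TAAATTTAGTCAAGCTAATTGCGCGACACGACGGTATTCTTTTTTTATGGC-3′

The complement of GCCATAAAAAAAGAATACCGTCGTGTCGCGCAATTAGCTTGACTAAATTTA is CGGTATTTTTTTCTTATGGCAGCACAGCGCGTTAATCGAACTGATTTAAAT (A↔T, G↔C). DNA strands are antiparallel, so the complementary strand runs 3'→5'; reversing gives the 5'→3' form.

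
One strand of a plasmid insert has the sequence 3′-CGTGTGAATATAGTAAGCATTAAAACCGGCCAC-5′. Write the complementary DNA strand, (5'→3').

5'-GCACACTTATATCATTCGTAATTTTGGCCGGTG-3'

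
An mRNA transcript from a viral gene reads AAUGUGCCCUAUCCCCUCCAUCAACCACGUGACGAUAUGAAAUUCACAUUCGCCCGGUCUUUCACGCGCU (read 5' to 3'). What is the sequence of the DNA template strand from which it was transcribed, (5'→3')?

Replace U with T to get the coding DNA strand: AATGTGCCCTATCCCCTCCATCAACCACGTGACGATATGAAATTCACATTCGCCCGGTCTTTCACGCGCT. The template strand is its reverse complement (complement TTACACGGGATAGGGGAGGTAGTTGGTGCACTGCTATACTTTAAGTGTAAGCGGGCCAGAAAGTGCGCGA, then reverse).

5'-AGCGCGTGAAAGACCGGGCGAATGTGAATTTCATATCGTCACGTGGTTGATGGAGGGGATAGGGCACATT-3'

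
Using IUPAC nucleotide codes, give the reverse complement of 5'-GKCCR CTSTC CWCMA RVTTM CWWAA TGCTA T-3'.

Standard pairs A↔T, G↔C; ambiguity codes pair R↔Y, M↔K, W↔W, S↔S, V↔B. Complement (CMGGYGASAGGWGKTYBAAKGWWTTACGATA), then reverse for 5'→3'.

5'-ATAGCATTWWGKAABYTKGWGGASAGYGGMC-3'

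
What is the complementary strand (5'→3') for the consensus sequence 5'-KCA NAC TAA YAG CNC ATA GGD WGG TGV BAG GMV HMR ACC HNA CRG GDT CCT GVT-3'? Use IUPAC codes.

Standard pairs A↔T, G↔C; ambiguity codes pair R↔Y, M↔K, W↔W, B↔V, D↔H, N↔N. Complement (MGTNTGATTRTCGNGTATCCHWCCACBVTCCKBDKYTGGDNTGYCCHAGGACBA), then reverse for 5'→3'.

5'-ABCAGGAHCCYGTNDGGTYKDBKCCTVBCACCWHCCTATGNGCTRTTAGTNTGM-3'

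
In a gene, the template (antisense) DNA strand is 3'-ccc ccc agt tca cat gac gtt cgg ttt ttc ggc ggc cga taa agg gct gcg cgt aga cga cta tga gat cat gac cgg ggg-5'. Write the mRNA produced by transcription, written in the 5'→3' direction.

5'-GGGGGGUCAAGUGUACUGCAAGCCAAAAAGCCGCCGGCUAUUUCCCGACGCGCAUCUGCUGAUACUCUAGUACUGGCCCCC-3'

Reading the template 3'→5' as shown, RNA polymerase pairs each base (A→U, T→A, G↔C) to build mRNA 5'→3' directly.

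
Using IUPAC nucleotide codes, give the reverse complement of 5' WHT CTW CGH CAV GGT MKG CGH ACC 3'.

Standard pairs A↔T, G↔C; ambiguity codes pair M↔K, W↔W, H↔D, V↔B. Complement (WDAGAWGCDGTBCCAKMCGCDTGG), then reverse for 5'→3'.

5'-GGTDCGCMKACCBTGDCGWAGADW-3'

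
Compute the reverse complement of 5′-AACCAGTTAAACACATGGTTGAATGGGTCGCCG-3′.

5'-CGGCGACCCATTCAACCATGTGTTTAACTGGTT-3'

Complement each base (A↔T, G↔C): TTGGTCAATTTGTGTACCAACTTACCCAGCGGC. Then reverse.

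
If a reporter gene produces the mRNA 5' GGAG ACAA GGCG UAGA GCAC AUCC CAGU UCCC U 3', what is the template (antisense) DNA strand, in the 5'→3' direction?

Replace U with T to get the coding DNA strand: GGAGACAAGGCGTAGAGCACATCCCAGTTCCCT. The template strand is its reverse complement (complement CCTCTGTTCCGCATCTCGTGTAGGGTCAAGGGA, then reverse).

5′-AGGGAACTGGGATGTGCTCTACGCCTTGTCTCC-3′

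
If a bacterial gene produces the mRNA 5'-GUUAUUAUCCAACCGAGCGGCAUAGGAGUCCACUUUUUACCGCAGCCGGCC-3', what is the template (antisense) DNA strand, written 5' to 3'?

Replace U with T to get the coding DNA strand: GTTATTATCCAACCGAGCGGCATAGGAGTCCACTTTTTACCGCAGCCGGCC. The template strand is its reverse complement (complement CAATAATAGGTTGGCTCGCCGTATCCTCAGGTGAAAAATGGCGTCGGCCGG, then reverse).

5'-GGCCGGCTGCGGTAAAAAGTGGACTCCTATGCCGCTCGGTTGGATAATAAC-3'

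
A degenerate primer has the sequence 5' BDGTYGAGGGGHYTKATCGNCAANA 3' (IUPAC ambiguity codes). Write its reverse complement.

Standard pairs A↔T, G↔C; ambiguity codes pair Y↔R, K↔M, B↔V, D↔H, N↔N. Complement (VHCARCTCCCCDRAMTAGCNGTTNT), then reverse for 5'→3'.

5′-TNTTGNCGATMARDCCCCTCRACHV-3′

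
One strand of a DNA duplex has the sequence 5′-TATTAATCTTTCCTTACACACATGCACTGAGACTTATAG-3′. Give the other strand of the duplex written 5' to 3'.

Pairing A↔T and G↔C gives ATAATTAGAAAGGAATGTGTGTACGTGACTCTGAATATC, running 3'→5'. Reverse for the 5'→3' convention.

5'-CTATAAGTCTCAGTGCATGTGTGTAAGGAAAGATTAATA-3'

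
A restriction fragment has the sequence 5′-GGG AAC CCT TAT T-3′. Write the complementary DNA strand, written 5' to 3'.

5'-AATAAGGGTTCCC-3'

Pairing A↔T and G↔C gives CCCTTGGGAATAA, running 3'→5'. Reverse for the 5'→3' convention.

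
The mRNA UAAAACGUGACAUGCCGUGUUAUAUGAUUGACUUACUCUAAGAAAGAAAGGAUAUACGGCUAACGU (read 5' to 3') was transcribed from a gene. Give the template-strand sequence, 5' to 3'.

Replace U with T to get the coding DNA strand: TAAAACGTGACATGCCGTGTTATATGATTGACTTACTCTAAGAAAGAAAGGATATACGGCTAACGT. The template strand is its reverse complement (complement ATTTTGCACTGTACGGCACAATATACTAACTGAATGAGATTCTTTCTTTCCTATATGCCGATTGCA, then reverse).

5'-ACGTTAGCCGTATATCCTTTCTTTCTTAGAGTAAGTCAATCATATAACACGGCATGTCACGTTTTA-3'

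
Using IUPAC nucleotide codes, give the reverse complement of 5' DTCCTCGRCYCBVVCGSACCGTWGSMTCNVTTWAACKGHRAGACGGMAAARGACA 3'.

5'-TGTCYTTTKCCGTCTYDCMGTTWAABNGAKSCWACGGTSCGBBVGRGYCGAGGAH-3'

Standard pairs A↔T, G↔C; ambiguity codes pair R↔Y, M↔K, W↔W, S↔S, B↔V, D↔H, N↔N. Complement (HAGGAGCYGRGVBBGCSTGGCAWCSKAGNBAAWTTGMCDYTCTGCCKTTTYCTGT), then reverse for 5'→3'.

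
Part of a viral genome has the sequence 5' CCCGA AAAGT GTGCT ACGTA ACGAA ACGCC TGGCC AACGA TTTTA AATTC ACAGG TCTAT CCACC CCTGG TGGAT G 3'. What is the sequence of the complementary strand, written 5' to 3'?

5'-CATCCACCAGGGGTGGATAGACCTGTGAATTTAAAATCGTTGGCCAGGCGTTTCGTTACGTAGCACACTTTTCGGG-3'

The complement of CCCGAAAAGTGTGCTACGTAACGAAACGCCTGGCCAACGATTTTAAATTCACAGGTCTATCCACCCCTGGTGGATG is GGGCTTTTCACACGATGCATTGCTTTGCGGACCGGTTGCTAAAATTTAAGTGTCCAGATAGGTGGGGACCACCTAC (A↔T, G↔C). DNA strands are antiparallel, so the complementary strand runs 3'→5'; reversing gives the 5'→3' form.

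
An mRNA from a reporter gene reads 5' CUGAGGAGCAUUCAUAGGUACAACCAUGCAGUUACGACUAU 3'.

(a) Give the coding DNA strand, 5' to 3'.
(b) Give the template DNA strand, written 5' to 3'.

(a) 5′-CTGAGGAGCATTCATAGGTACAACCATGCAGTTACGACTAT-3′
(b) 5′-ATAGTCGTAACTGCATGGTTGTACCTATGAATGCTCCTCAG-3′

(a) The coding strand matches the mRNA with U→T.
(b) The template strand is the reverse complement of the coding strand.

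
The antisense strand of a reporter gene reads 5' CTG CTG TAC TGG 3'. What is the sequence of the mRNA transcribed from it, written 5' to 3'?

5'-CCAGUACAGCAG-3'

RNA polymerase reads the template 3'→5' and synthesizes mRNA 5'→3' by base-pairing (A→U, T→A, G↔C). The complement of the template is GACGACATGACC; antiparallel, so 5'→3' the coding strand is CCAGTACAGCAG. Replace T with U for the mRNA.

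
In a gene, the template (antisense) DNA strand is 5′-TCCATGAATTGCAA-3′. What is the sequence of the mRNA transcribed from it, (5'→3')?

5′-UUGCAAUUCAUGGA-3′

The mRNA has the sequence of the coding strand (reverse complement of the template) with T→U. Reverse complement of TCCATGAATTGCAA is TTGCAATTCATGGA; then T→U.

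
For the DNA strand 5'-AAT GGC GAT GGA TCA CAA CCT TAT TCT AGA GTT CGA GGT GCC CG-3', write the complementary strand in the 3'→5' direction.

3'-TTACCGCTACCTAGTGTTGGAATAAGATCTCAAGCTCCACGGGC-5'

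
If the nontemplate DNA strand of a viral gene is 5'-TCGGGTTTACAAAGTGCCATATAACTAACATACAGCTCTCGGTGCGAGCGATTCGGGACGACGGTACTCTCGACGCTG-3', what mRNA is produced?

5'-UCGGGUUUACAAAGUGCCAUAUAACUAACAUACAGCUCUCGGUGCGAGCGAUUCGGGACGACGGUACUCUCGACGCUG-3'

mRNA has the coding-strand sequence with U in place of T.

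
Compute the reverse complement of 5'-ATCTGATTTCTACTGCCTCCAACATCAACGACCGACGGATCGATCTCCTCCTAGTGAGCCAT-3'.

5'-ATGGCTCACTAGGAGGAGATCGATCCGTCGGTCGTTGATGTTGGAGGCAGTAGAAATCAGAT-3'

Reading the sequence 3'→5' and pairing each base (A↔T, G↔C) gives the reverse complement directly.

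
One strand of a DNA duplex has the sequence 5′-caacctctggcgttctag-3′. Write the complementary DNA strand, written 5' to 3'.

The complement of CAACCTCTGGCGTTCTAG is GTTGGAGACCGCAAGATC (A↔T, G↔C). DNA strands are antiparallel, so the complementary strand runs 3'→5'; reversing gives the 5'→3' form.

5′-CTAGAACGCCAGAGGTTG-3′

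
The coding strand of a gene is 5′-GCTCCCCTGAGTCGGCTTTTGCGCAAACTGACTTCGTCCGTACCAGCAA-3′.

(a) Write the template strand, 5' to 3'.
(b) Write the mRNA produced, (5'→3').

(a) 5'-TTGCTGGTACGGACGAAGTCAGTTTGCGCAAAAGCCGACTCAGGGGAGC-3'
(b) 5'-GCUCCCCUGAGUCGGCUUUUGCGCAAACUGACUUCGUCCGUACCAGCAA-3'

(a) The template strand is the reverse complement of the coding strand: complement CGAGGGGACTCAGCCGAAAACGCGTTTGACTGAAGCAGGCATGGTCGTT, then reverse.
(b) mRNA matches the coding strand with T→U.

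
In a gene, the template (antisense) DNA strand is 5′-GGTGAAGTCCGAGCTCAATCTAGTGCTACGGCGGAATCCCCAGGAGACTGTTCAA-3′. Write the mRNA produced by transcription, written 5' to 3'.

The mRNA has the sequence of the coding strand (reverse complement of the template) with T→U. Reverse complement of GGTGAAGTCCGAGCTCAATCTAGTGCTACGGCGGAATCCCCAGGAGACTGTTCAA is TTGAACAGTCTCCTGGGGATTCCGCCGTAGCACTAGATTGAGCTCGGACTTCACC; then T→U.

5'-UUGAACAGUCUCCUGGGGAUUCCGCCGUAGCACUAGAUUGAGCUCGGACUUCACC-3'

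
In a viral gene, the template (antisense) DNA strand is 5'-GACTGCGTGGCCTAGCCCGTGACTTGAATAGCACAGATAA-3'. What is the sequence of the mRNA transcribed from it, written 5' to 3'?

The mRNA has the sequence of the coding strand (reverse complement of the template) with T→U. Reverse complement of GACTGCGTGGCCTAGCCCGTGACTTGAATAGCACAGATAA is TTATCTGTGCTATTCAAGTCACGGGCTAGGCCACGCAGTC; then T→U.

5'-UUAUCUGUGCUAUUCAAGUCACGGGCUAGGCCACGCAGUC-3'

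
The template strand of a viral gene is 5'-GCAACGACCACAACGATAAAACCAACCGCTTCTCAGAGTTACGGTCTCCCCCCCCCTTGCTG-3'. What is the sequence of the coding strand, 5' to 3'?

5′-CAGCAAGGGGGGGGGAGACCGTAACTCTGAGAAGCGGTTGGTTTTATCGTTGTGGTCGTTGC-3′

The coding strand is complementary and antiparallel to the template: take the complement (A↔T, G↔C) and reverse.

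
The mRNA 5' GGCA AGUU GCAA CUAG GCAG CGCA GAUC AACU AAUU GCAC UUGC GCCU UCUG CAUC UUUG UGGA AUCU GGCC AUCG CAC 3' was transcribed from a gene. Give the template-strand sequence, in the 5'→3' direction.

5'-GTGCGATGGCCAGATTCCACAAAGATGCAGAAGGCGCAAGTGCAATTAGTTGATCTGCGCTGCCTAGTTGCAACTTGCC-3'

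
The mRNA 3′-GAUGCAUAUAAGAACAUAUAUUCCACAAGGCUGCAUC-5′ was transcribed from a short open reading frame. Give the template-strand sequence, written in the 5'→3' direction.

5'-CTACGTATATTCTTGTATATAAGGTGTTCCGACGTAG-3'

Written 5'→3' the mRNA is CUACGUCGGAACACCUUAUAUACAAGAAUAUACGUAG, so the coding DNA strand is CTACGTCGGAACACCTTATATACAAGAATATACGTAG. The template is its reverse complement.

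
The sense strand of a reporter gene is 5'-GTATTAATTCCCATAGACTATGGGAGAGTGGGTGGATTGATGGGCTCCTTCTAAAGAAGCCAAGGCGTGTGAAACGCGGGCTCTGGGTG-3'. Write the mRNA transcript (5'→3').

5′-GUAUUAAUUCCCAUAGACUAUGGGAGAGUGGGUGGAUUGAUGGGCUCCUUCUAAAGAAGCCAAGGCGUGUGAAACGCGGGCUCUGGGUG-3′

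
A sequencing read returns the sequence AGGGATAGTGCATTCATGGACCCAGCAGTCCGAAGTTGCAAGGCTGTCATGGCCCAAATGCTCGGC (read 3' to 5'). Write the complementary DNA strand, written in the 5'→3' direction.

The strand is given 3'→5', so its complement runs 5'→3' in the same left-to-right order: pair each base A↔T, G↔C.

5'-TCCCTATCACGTAAGTACCTGGGTCGTCAGGCTTCAACGTTCCGACAGTACCGGGTTTACGAGCCG-3'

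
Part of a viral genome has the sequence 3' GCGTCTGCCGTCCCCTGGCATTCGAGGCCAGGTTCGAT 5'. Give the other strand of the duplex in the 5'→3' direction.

The strand is given 3'→5', so its complement runs 5'→3' in the same left-to-right order: pair each base A↔T, G↔C.

5'-CGCAGACGGCAGGGGACCGTAAGCTCCGGTCCAAGCTA-3'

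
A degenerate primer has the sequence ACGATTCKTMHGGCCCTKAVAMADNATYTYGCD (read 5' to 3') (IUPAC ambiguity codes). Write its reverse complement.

5'-HGCRARATNHTKTBTMAGGGCCDKAMGAATCGT-3'

Standard pairs A↔T, G↔C; ambiguity codes pair Y↔R, M↔K, D↔H, V↔B, N↔N. Complement (TGCTAAGMAKDCCGGGAMTBTKTHNTARARCGH), then reverse for 5'→3'.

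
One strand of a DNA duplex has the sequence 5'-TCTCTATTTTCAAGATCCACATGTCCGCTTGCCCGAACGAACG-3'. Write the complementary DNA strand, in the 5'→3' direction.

Pairing A↔T and G↔C gives AGAGATAAAAGTTCTAGGTGTACAGGCGAACGGGCTTGCTTGC, running 3'→5'. Reverse for the 5'→3' convention.

5'-CGTTCGTTCGGGCAAGCGGACATGTGGATCTTGAAAATAGAGA-3'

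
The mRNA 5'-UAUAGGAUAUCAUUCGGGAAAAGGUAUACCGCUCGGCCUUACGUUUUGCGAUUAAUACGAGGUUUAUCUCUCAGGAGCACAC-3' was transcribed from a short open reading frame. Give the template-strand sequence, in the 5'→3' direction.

Replace U with T to get the coding DNA strand: TATAGGATATCATTCGGGAAAAGGTATACCGCTCGGCCTTACGTTTTGCGATTAATACGAGGTTTATCTCTCAGGAGCACAC. The template strand is its reverse complement (complement ATATCCTATAGTAAGCCCTTTTCCATATGGCGAGCCGGAATGCAAAACGCTAATTATGCTCCAAATAGAGAGTCCTCGTGTG, then reverse).

5'-GTGTGCTCCTGAGAGATAAACCTCGTATTAATCGCAAAACGTAAGGCCGAGCGGTATACCTTTTCCCGAATGATATCCTATA-3'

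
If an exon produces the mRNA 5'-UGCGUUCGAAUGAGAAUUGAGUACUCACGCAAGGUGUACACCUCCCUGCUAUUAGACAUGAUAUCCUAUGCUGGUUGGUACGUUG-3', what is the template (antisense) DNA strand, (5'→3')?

Replace U with T to get the coding DNA strand: TGCGTTCGAATGAGAATTGAGTACTCACGCAAGGTGTACACCTCCCTGCTATTAGACATGATATCCTATGCTGGTTGGTACGTTG. The template strand is its reverse complement (complement ACGCAAGCTTACTCTTAACTCATGAGTGCGTTCCACATGTGGAGGGACGATAATCTGTACTATAGGATACGACCAACCATGCAAC, then reverse).

5'-CAACGTACCAACCAGCATAGGATATCATGTCTAATAGCAGGGAGGTGTACACCTTGCGTGAGTACTCAATTCTCATTCGAACGCA-3'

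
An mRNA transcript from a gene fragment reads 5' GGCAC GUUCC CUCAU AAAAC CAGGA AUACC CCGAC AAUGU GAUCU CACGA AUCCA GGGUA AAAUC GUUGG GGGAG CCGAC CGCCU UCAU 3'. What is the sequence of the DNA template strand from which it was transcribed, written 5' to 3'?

5′-ATGAAGGCGGTCGGCTCCCCCAACGATTTTACCCTGGATTCGTGAGATCACATTGTCGGGGTATTCCTGGTTTTATGAGGGAACGTGCC-3′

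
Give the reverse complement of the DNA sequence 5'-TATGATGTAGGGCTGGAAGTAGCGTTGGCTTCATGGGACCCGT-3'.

5'-ACGGGTCCCATGAAGCCAACGCTACTTCCAGCCCTACATCATA-3'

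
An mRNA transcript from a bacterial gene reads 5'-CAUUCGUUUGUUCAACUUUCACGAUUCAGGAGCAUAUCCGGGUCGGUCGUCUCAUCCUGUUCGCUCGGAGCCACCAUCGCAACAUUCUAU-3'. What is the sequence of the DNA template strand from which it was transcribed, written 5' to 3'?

5′-ATAGAATGTTGCGATGGTGGCTCCGAGCGAACAGGATGAGACGACCGACCCGGATATGCTCCTGAATCGTGAAAGTTGAACAAACGAATG-3′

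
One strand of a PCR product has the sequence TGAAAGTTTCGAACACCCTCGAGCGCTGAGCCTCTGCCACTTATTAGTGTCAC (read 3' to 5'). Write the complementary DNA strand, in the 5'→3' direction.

The strand is given 3'→5', so its complement runs 5'→3' in the same left-to-right order: pair each base A↔T, G↔C.

5'-ACTTTCAAAGCTTGTGGGAGCTCGCGACTCGGAGACGGTGAATAATCACAGTG-3'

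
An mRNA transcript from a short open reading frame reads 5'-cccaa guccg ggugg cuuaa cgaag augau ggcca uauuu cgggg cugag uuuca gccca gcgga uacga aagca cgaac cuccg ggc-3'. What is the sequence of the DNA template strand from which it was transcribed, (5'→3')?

5'-GCCCGGAGGTTCGTGCTTTCGTATCCGCTGGGCTGAAACTCAGCCCCGAAATATGGCCATCATCTTCGTTAAGCCACCCGGACTTGGG-3'

Replace U with T to get the coding DNA strand: CCCAAGTCCGGGTGGCTTAACGAAGATGATGGCCATATTTCGGGGCTGAGTTTCAGCCCAGCGGATACGAAAGCACGAACCTCCGGGC. The template strand is its reverse complement (complement GGGTTCAGGCCCACCGAATTGCTTCTACTACCGGTATAAAGCCCCGACTCAAAGTCGGGTCGCCTATGCTTTCGTGCTTGGAGGCCCG, then reverse).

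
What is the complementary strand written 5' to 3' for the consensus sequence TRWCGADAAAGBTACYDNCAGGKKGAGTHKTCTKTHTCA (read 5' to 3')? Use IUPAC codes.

Standard pairs A↔T, G↔C; ambiguity codes pair R↔Y, K↔M, W↔W, B↔V, D↔H, N↔N. Complement (AYWGCTHTTTCVATGRHNGTCCMMCTCADMAGAMADAGT), then reverse for 5'→3'.

5′-TGADAMAGAMDACTCMMCCTGNHRGTAVCTTTHTCGWYA-3′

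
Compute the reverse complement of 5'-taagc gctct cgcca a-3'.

5'-TTGGCGAGAGCGCTTA-3'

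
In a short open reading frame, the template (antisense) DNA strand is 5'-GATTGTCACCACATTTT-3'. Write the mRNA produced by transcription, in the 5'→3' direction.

5′-AAAAUGUGGUGACAAUC-3′

The mRNA has the sequence of the coding strand (reverse complement of the template) with T→U. Reverse complement of GATTGTCACCACATTTT is AAAATGTGGTGACAATC; then T→U.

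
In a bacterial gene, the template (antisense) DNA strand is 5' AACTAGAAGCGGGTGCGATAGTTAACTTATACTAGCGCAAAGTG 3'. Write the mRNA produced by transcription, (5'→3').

RNA polymerase reads the template 3'→5' and synthesizes mRNA 5'→3' by base-pairing (A→U, T→A, G↔C). The complement of the template is TTGATCTTCGCCCACGCTATCAATTGAATATGATCGCGTTTCAC; antiparallel, so 5'→3' the coding strand is CACTTTGCGCTAGTATAAGTTAACTATCGCACCCGCTTCTAGTT. Replace T with U for the mRNA.

5'-CACUUUGCGCUAGUAUAAGUUAACUAUCGCACCCGCUUCUAGUU-3'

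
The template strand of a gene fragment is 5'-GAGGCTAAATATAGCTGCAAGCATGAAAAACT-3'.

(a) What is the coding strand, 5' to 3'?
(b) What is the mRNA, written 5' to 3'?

(a) 5'-AGTTTTTCATGCTTGCAGCTATATTTAGCCTC-3'
(b) 5'-AGUUUUUCAUGCUUGCAGCUAUAUUUAGCCUC-3'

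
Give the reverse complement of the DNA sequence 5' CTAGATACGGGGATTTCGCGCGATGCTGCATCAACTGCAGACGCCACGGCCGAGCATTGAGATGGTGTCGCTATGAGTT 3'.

5′-AACTCATAGCGACACCATCTCAATGCTCGGCCGTGGCGTCTGCAGTTGATGCAGCATCGCGCGAAATCCCCGTATCTAG-3′

Complement each base (A↔T, G↔C): GATCTATGCCCCTAAAGCGCGCTACGACGTAGTTGACGTCTGCGGTGCCGGCTCGTAACTCTACCACAGCGATACTCAA. Then reverse.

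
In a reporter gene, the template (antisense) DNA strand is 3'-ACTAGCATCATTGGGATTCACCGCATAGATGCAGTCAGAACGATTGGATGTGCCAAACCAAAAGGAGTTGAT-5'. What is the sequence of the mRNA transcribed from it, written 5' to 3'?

5'-UGAUCGUAGUAACCCUAAGUGGCGUAUCUACGUCAGUCUUGCUAACCUACACGGUUUGGUUUUCCUCAACUA-3'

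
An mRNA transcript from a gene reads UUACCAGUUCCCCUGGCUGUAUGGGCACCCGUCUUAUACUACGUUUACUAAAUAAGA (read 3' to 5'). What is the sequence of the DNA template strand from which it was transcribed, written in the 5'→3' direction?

Written 5'→3' the mRNA is AGAAUAAAUCAUUUGCAUCAUAUUCUGCCCACGGGUAUGUCGGUCCCCUUGACCAUU, so the coding DNA strand is AGAATAAATCATTTGCATCATATTCTGCCCACGGGTATGTCGGTCCCCTTGACCATT. The template is its reverse complement.

5'-AATGGTCAAGGGGACCGACATACCCGTGGGCAGAATATGATGCAAATGATTTATTCT-3'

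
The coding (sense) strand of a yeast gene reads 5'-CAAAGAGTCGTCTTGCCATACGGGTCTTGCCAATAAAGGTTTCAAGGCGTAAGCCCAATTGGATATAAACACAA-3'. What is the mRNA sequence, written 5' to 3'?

5'-CAAAGAGUCGUCUUGCCAUACGGGUCUUGCCAAUAAAGGUUUCAAGGCGUAAGCCCAAUUGGAUAUAAACACAA-3'

mRNA has the coding-strand sequence with U in place of T.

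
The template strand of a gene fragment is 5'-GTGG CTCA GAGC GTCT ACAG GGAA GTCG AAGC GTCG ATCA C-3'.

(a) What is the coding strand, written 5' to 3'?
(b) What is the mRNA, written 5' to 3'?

(a) The coding strand is the reverse complement of the template: complement CACCGAGTCTCGCAGATGTCCCTTCAGCTTCGCAGCTAGTG, then reverse.
(b) mRNA has the coding-strand sequence with T→U.

(a) 5'-GTGATCGACGCTTCGACTTCCCTGTAGACGCTCTGAGCCAC-3'
(b) 5′-GUGAUCGACGCUUCGACUUCCCUGUAGACGCUCUGAGCCAC-3′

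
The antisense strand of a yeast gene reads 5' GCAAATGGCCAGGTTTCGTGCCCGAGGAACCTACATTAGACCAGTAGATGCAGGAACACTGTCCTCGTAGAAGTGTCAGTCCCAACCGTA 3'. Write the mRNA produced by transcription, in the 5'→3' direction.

RNA polymerase reads the template 3'→5' and synthesizes mRNA 5'→3' by base-pairing (A→U, T→A, G↔C). The complement of the template is CGTTTACCGGTCCAAAGCACGGGCTCCTTGGATGTAATCTGGTCATCTACGTCCTTGTGACAGGAGCATCTTCACAGTCAGGGTTGGCAT; antiparallel, so 5'→3' the coding strand is TACGGTTGGGACTGACACTTCTACGAGGACAGTGTTCCTGCATCTACTGGTCTAATGTAGGTTCCTCGGGCACGAAACCTGGCCATTTGC. Replace T with U for the mRNA.

5′-UACGGUUGGGACUGACACUUCUACGAGGACAGUGUUCCUGCAUCUACUGGUCUAAUGUAGGUUCCUCGGGCACGAAACCUGGCCAUUUGC-3′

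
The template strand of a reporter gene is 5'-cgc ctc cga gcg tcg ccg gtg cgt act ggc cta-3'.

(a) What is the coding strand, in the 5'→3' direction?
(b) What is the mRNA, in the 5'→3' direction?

(a) The coding strand is the reverse complement of the template: complement GCGGAGGCTCGCAGCGGCCACGCATGACCGGAT, then reverse.
(b) mRNA has the coding-strand sequence with T→U.

(a) 5′-TAGGCCAGTACGCACCGGCGACGCTCGGAGGCG-3′
(b) 5'-UAGGCCAGUACGCACCGGCGACGCUCGGAGGCG-3'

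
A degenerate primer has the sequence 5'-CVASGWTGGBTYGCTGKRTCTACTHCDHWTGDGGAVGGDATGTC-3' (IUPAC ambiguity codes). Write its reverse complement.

Standard pairs A↔T, G↔C; ambiguity codes pair R↔Y, K↔M, W↔W, S↔S, B↔V, D↔H. Complement (GBTSCWACCVARCGACMYAGATGADGHDWACHCCTBCCHTACAG), then reverse for 5'→3'.

5'-GACATHCCBTCCHCAWDHGDAGTAGAYMCAGCRAVCCAWCSTBG-3'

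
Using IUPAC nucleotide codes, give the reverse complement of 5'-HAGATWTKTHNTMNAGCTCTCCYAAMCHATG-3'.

Standard pairs A↔T, G↔C; ambiguity codes pair Y↔R, M↔K, W↔W, H↔D, N↔N. Complement (DTCTAWAMADNAKNTCGAGAGGRTTKGDTAC), then reverse for 5'→3'.

5'-CATDGKTTRGGAGAGCTNKANDAMAWATCTD-3'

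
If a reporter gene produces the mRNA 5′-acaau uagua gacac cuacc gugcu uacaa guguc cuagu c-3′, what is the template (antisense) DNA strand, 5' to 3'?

Replace U with T to get the coding DNA strand: ACAATTAGTAGACACCTACCGTGCTTACAAGTGTCCTAGTC. The template strand is its reverse complement (complement TGTTAATCATCTGTGGATGGCACGAATGTTCACAGGATCAG, then reverse).

5′-GACTAGGACACTTGTAAGCACGGTAGGTGTCTACTAATTGT-3′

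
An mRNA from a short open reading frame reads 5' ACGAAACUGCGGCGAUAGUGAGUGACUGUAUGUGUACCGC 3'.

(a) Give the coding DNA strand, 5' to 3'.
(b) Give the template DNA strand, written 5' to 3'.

(a) 5'-ACGAAACTGCGGCGATAGTGAGTGACTGTATGTGTACCGC-3'
(b) 5'-GCGGTACACATACAGTCACTCACTATCGCCGCAGTTTCGT-3'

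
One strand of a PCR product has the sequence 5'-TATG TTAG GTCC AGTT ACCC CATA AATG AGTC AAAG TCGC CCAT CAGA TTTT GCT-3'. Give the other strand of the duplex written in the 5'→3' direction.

5'-AGCAAAATCTGATGGGCGACTTTGACTCATTTATGGGGTAACTGGACCTAACATA-3'

Pairing A↔T and G↔C gives ATACAATCCAGGTCAATGGGGTATTTACTCAGTTTCAGCGGGTAGTCTAAAACGA, running 3'→5'. Reverse for the 5'→3' convention.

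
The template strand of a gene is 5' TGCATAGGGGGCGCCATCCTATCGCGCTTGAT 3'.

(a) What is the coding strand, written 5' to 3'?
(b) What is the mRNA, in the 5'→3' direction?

(a) The coding strand is the reverse complement of the template: complement ACGTATCCCCCGCGGTAGGATAGCGCGAACTA, then reverse.
(b) mRNA has the coding-strand sequence with T→U.

(a) 5'-ATCAAGCGCGATAGGATGGCGCCCCCTATGCA-3'
(b) 5'-AUCAAGCGCGAUAGGAUGGCGCCCCCUAUGCA-3'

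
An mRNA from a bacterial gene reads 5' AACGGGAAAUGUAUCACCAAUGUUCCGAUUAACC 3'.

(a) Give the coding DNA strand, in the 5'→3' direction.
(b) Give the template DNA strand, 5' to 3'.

(a) The coding strand matches the mRNA with U→T.
(b) The template strand is the reverse complement of the coding strand.

(a) 5′-AACGGGAAATGTATCACCAATGTTCCGATTAACC-3′
(b) 5′-GGTTAATCGGAACATTGGTGATACATTTCCCGTT-3′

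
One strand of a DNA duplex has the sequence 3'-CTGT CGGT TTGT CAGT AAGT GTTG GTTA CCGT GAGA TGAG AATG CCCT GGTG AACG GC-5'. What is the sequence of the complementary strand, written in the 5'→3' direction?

5'-GACAGCCAAACAGTCATTCACAACCAATGGCACTCTACTCTTACGGGACCACTTGCCG-3'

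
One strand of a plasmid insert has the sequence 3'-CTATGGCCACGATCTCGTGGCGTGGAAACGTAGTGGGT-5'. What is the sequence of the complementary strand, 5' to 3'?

5'-GATACCGGTGCTAGAGCACCGCACCTTTGCATCACCCA-3'

The strand is given 3'→5', so its complement runs 5'→3' in the same left-to-right order: pair each base A↔T, G↔C.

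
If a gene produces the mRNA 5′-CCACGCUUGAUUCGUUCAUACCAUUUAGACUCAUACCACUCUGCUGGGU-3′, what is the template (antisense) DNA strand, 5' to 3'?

Replace U with T to get the coding DNA strand: CCACGCTTGATTCGTTCATACCATTTAGACTCATACCACTCTGCTGGGT. The template strand is its reverse complement (complement GGTGCGAACTAAGCAAGTATGGTAAATCTGAGTATGGTGAGACGACCCA, then reverse).

5'-ACCCAGCAGAGTGGTATGAGTCTAAATGGTATGAACGAATCAAGCGTGG-3'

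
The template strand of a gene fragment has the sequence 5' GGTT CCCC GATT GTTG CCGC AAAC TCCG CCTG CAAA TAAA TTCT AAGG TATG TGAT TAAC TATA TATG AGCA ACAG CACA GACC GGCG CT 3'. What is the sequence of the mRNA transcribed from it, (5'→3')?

RNA polymerase reads the template 3'→5' and synthesizes mRNA 5'→3' by base-pairing (A→U, T→A, G↔C). The complement of the template is CCAAGGGGCTAACAACGGCGTTTGAGGCGGACGTTTATTTAAGATTCCATACACTAATTGATATATACTCGTTGTCGTGTCTGGCCGCGA; antiparallel, so 5'→3' the coding strand is AGCGCCGGTCTGTGCTGTTGCTCATATATAGTTAATCACATACCTTAGAATTTATTTGCAGGCGGAGTTTGCGGCAACAATCGGGGAACC. Replace T with U for the mRNA.

5'-AGCGCCGGUCUGUGCUGUUGCUCAUAUAUAGUUAAUCACAUACCUUAGAAUUUAUUUGCAGGCGGAGUUUGCGGCAACAAUCGGGGAACC-3'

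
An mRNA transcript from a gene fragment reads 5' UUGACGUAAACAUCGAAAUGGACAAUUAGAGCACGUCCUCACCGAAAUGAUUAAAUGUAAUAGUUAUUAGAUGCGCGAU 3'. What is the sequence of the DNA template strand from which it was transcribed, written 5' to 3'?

5'-ATCGCGCATCTAATAACTATTACATTTAATCATTTCGGTGAGGACGTGCTCTAATTGTCCATTTCGATGTTTACGTCAA-3'

Replace U with T to get the coding DNA strand: TTGACGTAAACATCGAAATGGACAATTAGAGCACGTCCTCACCGAAATGATTAAATGTAATAGTTATTAGATGCGCGAT. The template strand is its reverse complement (complement AACTGCATTTGTAGCTTTACCTGTTAATCTCGTGCAGGAGTGGCTTTACTAATTTACATTATCAATAATCTACGCGCTA, then reverse).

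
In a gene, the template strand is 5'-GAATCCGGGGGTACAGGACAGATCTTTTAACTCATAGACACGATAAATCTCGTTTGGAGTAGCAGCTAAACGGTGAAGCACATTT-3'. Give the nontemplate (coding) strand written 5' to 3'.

5′-AAATGTGCTTCACCGTTTAGCTGCTACTCCAAACGAGATTTATCGTGTCTATGAGTTAAAAGATCTGTCCTGTACCCCCGGATTC-3′

The coding strand is complementary and antiparallel to the template: take the complement (A↔T, G↔C) and reverse.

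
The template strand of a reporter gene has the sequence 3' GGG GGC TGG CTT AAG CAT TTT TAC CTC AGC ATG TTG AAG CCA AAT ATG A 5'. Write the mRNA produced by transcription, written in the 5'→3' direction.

5′-CCCCCGACCGAAUUCGUAAAAAUGGAGUCGUACAACUUCGGUUUAUACU-3′

Reading the template 3'→5' as shown, RNA polymerase pairs each base (A→U, T→A, G↔C) to build mRNA 5'→3' directly.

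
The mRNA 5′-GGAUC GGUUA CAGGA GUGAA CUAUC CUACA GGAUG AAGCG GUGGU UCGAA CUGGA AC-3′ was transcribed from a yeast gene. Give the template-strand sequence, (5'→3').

Replace U with T to get the coding DNA strand: GGATCGGTTACAGGAGTGAACTATCCTACAGGATGAAGCGGTGGTTCGAACTGGAAC. The template strand is its reverse complement (complement CCTAGCCAATGTCCTCACTTGATAGGATGTCCTACTTCGCCACCAAGCTTGACCTTG, then reverse).

5'-GTTCCAGTTCGAACCACCGCTTCATCCTGTAGGATAGTTCACTCCTGTAACCGATCC-3'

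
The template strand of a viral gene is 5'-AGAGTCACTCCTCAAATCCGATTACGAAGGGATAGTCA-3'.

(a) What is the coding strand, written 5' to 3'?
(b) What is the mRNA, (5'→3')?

(a) 5'-TGACTATCCCTTCGTAATCGGATTTGAGGAGTGACTCT-3'
(b) 5'-UGACUAUCCCUUCGUAAUCGGAUUUGAGGAGUGACUCU-3'

(a) The coding strand is the reverse complement of the template: complement TCTCAGTGAGGAGTTTAGGCTAATGCTTCCCTATCAGT, then reverse.
(b) mRNA has the coding-strand sequence with T→U.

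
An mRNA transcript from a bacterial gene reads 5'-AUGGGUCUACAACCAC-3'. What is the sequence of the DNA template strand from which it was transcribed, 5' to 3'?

5′-GTGGTTGTAGACCCAT-3′

Replace U with T to get the coding DNA strand: ATGGGTCTACAACCAC. The template strand is its reverse complement (complement TACCCAGATGTTGGTG, then reverse).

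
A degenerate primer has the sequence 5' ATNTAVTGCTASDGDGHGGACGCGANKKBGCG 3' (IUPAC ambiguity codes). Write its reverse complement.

5'-CGCVMMNTCGCGTCCDCHCHSTAGCABTANAT-3'

Standard pairs A↔T, G↔C; ambiguity codes pair K↔M, S↔S, B↔V, D↔H, N↔N. Complement (TANATBACGATSHCHCDCCTGCGCTNMMVCGC), then reverse for 5'→3'.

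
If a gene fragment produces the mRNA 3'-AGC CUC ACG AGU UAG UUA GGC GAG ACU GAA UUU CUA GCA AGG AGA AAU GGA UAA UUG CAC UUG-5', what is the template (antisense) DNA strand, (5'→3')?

5'-TCGGAGTGCTCAATCAATCCGCTCTGACTTAAAGATCGTTCCTCTTTACCTATTAACGTGAAC-3'

Written 5'→3' the mRNA is GUUCACGUUAAUAGGUAAAGAGGAACGAUCUUUAAGUCAGAGCGGAUUGAUUGAGCACUCCGA, so the coding DNA strand is GTTCACGTTAATAGGTAAAGAGGAACGATCTTTAAGTCAGAGCGGATTGATTGAGCACTCCGA. The template is its reverse complement.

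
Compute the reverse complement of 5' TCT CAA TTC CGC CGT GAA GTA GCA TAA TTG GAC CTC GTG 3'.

Reading the sequence 3'→5' and pairing each base (A↔T, G↔C) gives the reverse complement directly.

5'-CACGAGGTCCAATTATGCTACTTCACGGCGGAATTGAGA-3'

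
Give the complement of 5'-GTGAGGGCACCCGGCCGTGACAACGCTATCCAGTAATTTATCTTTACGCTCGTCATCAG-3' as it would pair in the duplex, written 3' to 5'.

Base-pairing A↔T, G↔C gives the complement. The complementary strand is antiparallel, so paired with a 5'→3' strand it runs 3'→5'.

3'-CACTCCCGTGGGCCGGCACTGTTGCGATAGGTCATTAAATAGAAATGCGAGCAGTAGTC-5'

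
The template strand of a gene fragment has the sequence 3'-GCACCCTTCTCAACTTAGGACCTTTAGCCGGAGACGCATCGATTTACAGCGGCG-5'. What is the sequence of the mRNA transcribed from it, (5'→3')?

5'-CGUGGGAAGAGUUGAAUCCUGGAAAUCGGCCUCUGCGUAGCUAAAUGUCGCCGC-3'

Reading the template 3'→5' as shown, RNA polymerase pairs each base (A→U, T→A, G↔C) to build mRNA 5'→3' directly.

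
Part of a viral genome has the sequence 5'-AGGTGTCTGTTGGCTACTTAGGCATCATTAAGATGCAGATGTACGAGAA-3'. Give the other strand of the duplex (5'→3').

Pairing A↔T and G↔C gives TCCACAGACAACCGATGAATCCGTAGTAATTCTACGTCTACATGCTCTT, running 3'→5'. Reverse for the 5'→3' convention.

5'-TTCTCGTACATCTGCATCTTAATGATGCCTAAGTAGCCAACAGACACCT-3'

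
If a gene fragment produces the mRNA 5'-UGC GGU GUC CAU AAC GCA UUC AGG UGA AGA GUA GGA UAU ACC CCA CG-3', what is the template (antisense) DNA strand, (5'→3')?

Replace U with T to get the coding DNA strand: TGCGGTGTCCATAACGCATTCAGGTGAAGAGTAGGATATACCCCACG. The template strand is its reverse complement (complement ACGCCACAGGTATTGCGTAAGTCCACTTCTCATCCTATATGGGGTGC, then reverse).

5′-CGTGGGGTATATCCTACTCTTCACCTGAATGCGTTATGGACACCGCA-3′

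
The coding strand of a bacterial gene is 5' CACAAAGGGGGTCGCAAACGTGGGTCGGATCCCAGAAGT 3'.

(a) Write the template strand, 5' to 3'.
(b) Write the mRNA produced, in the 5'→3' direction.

(a) 5′-ACTTCTGGGATCCGACCCACGTTTGCGACCCCCTTTGTG-3′
(b) 5'-CACAAAGGGGGUCGCAAACGUGGGUCGGAUCCCAGAAGU-3'

(a) The template strand is the reverse complement of the coding strand: complement GTGTTTCCCCCAGCGTTTGCACCCAGCCTAGGGTCTTCA, then reverse.
(b) mRNA matches the coding strand with T→U.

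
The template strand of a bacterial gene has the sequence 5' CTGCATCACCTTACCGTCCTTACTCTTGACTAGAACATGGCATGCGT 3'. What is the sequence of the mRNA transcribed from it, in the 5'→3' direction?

5′-ACGCAUGCCAUGUUCUAGUCAAGAGUAAGGACGGUAAGGUGAUGCAG-3′

RNA polymerase reads the template 3'→5' and synthesizes mRNA 5'→3' by base-pairing (A→U, T→A, G↔C). The complement of the template is GACGTAGTGGAATGGCAGGAATGAGAACTGATCTTGTACCGTACGCA; antiparallel, so 5'→3' the coding strand is ACGCATGCCATGTTCTAGTCAAGAGTAAGGACGGTAAGGTGATGCAG. Replace T with U for the mRNA.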